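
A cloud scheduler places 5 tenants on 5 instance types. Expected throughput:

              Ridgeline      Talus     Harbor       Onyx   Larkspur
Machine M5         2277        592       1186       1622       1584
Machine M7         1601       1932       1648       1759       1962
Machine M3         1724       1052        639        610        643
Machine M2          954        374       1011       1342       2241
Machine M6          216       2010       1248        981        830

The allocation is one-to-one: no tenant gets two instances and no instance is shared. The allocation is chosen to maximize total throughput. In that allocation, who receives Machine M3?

Optimal: Ridgeline→Machine M3 (1724 ops/s), Talus→Machine M6 (2010 ops/s), Harbor→Machine M7 (1648 ops/s), Onyx→Machine M5 (1622 ops/s), Larkspur→Machine M2 (2241 ops/s) — total 1724+2010+1648+1622+2241 = 9245 ops/s.
Max-entry greedy (repeatedly take the single best remaining cell) gives 8926 ops/s, worse by 319.
No other one-to-one assignment exceeds 9245 ops/s.
Ridgeline's own top instance is Machine M5 (2277 ops/s), but forcing Ridgeline→Machine M5 and reassigning the rest optimally gives only 8926 ops/s — worse by 319.

Ridgeline receives Machine M3.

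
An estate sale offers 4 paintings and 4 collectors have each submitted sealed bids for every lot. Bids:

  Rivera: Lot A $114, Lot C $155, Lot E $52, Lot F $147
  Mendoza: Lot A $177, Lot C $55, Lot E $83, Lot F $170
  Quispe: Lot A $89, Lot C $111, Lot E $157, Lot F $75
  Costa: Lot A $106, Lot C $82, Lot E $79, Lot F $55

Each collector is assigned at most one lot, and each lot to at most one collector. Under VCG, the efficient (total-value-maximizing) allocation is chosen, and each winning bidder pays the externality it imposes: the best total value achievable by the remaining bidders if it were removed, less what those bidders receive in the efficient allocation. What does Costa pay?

Efficient allocation: Rivera→Lot C ($155), Mendoza→Lot F ($170), Quispe→Lot E ($157), Costa→Lot A ($106); total welfare W = $588.
Costa receives Lot A at value $106, so the others get W − 106 = $482.
Without Costa: best allocation of the remaining 3 bidders over all 4 lots is Rivera→Lot C ($155), Mendoza→Lot A ($177), Quispe→Lot E ($157), total $489.
VCG payment = (others' best without Costa) − (others' welfare with Costa) = 489 − 482 = $7.

Costa pays $7.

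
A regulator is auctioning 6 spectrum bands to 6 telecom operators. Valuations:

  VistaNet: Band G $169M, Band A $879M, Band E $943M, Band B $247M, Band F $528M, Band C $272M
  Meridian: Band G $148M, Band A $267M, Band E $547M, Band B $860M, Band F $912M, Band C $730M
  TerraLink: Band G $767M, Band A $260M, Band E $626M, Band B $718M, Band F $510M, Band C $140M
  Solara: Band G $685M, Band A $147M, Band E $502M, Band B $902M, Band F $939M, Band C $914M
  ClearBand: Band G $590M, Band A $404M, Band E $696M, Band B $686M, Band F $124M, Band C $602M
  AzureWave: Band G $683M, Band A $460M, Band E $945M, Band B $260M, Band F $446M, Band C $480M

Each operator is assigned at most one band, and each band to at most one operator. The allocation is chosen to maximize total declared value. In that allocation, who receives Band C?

Solara receives Band C.

This is the linear assignment problem.
Optimal: VistaNet→Band A ($879M), Meridian→Band F ($912M), TerraLink→Band G ($767M), Solara→Band C ($914M), ClearBand→Band B ($686M), AzureWave→Band E ($945M) — total 879+912+767+914+686+945 = $5103M.
Max-entry greedy (repeatedly take the single best remaining cell) gives $4992M, worse by 111.
Solara's own top band is Band F ($939M), but forcing Solara→Band F and reassigning the rest optimally gives only $4992M — worse by 111.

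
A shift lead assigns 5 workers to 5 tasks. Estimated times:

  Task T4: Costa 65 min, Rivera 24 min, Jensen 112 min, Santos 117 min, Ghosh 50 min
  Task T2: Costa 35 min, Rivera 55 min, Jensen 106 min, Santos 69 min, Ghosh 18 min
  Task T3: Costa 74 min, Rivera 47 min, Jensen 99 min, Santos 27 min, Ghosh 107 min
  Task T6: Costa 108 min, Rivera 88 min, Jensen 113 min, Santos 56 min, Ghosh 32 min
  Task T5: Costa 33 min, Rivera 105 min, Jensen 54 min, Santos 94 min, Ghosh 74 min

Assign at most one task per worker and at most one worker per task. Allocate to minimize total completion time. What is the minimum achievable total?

Optimal: Costa→Task T2 (35 min), Rivera→Task T4 (24 min), Jensen→Task T5 (54 min), Santos→Task T3 (27 min), Ghosh→Task T6 (32 min) — total 35+24+54+27+32 = 172 min.
Row-greedy (each worker in turn takes its cheapest remaining task) gives 230 min, worse by 58.

Min total: 172 min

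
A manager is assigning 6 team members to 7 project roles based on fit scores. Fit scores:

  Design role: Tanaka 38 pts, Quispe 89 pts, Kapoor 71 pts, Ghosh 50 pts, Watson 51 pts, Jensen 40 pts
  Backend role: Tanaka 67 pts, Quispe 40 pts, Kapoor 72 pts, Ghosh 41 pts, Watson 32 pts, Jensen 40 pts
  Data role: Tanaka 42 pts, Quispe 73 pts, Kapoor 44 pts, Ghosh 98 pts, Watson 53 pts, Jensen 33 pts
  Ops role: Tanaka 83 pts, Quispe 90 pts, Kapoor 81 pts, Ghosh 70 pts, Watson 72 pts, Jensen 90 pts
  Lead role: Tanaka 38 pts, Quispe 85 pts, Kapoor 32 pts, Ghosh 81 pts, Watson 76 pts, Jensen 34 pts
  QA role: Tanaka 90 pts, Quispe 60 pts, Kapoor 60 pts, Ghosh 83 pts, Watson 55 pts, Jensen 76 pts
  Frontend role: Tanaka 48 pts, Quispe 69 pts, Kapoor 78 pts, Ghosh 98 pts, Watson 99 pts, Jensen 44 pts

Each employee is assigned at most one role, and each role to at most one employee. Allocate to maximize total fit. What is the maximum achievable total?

Maximum total: 538 pts

Treat this as an assignment problem: match each employee to one role.
Optimal: Tanaka→QA role (90 pts), Quispe→Design role (89 pts), Kapoor→Backend role (72 pts), Ghosh→Data role (98 pts), Watson→Frontend role (99 pts), Jensen→Ops role (90 pts) — total 90+89+72+98+99+90 = 538 pts.
Row-greedy (each employee in turn takes its best remaining role) gives 472 pts, worse by 66.
Every other assignment is strictly worse.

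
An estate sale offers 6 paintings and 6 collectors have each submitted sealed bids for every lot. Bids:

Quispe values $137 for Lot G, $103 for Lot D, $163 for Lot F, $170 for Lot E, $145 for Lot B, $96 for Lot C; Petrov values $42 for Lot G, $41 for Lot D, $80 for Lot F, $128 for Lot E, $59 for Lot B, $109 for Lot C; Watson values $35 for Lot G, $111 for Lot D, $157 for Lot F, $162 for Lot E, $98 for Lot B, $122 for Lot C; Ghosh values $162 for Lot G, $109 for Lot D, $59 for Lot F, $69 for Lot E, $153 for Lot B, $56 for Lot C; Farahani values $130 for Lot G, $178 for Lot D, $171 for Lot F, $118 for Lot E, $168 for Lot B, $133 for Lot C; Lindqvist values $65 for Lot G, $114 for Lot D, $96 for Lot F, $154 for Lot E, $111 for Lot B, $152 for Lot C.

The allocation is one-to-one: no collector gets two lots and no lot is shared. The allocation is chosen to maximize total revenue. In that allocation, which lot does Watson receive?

Optimal: Quispe→Lot B ($145), Petrov→Lot E ($128), Watson→Lot F ($157), Ghosh→Lot G ($162), Farahani→Lot D ($178), Lindqvist→Lot C ($152) — total 145+128+157+162+178+152 = $922.
Next-best assignment: Quispe→Lot G, Petrov→Lot E, Watson→Lot F, Ghosh→Lot B, Farahani→Lot D, Lindqvist→Lot C = $905.
Swapping Farahani↔Ghosh (Farahani→Lot G $130, Ghosh→Lot D $109) loses 101.
Every other assignment is strictly worse.
Watson's own top lot is Lot E ($162), but forcing Watson→Lot E and reassigning the rest optimally gives only $885 — worse by 37.

Watson receives Lot F.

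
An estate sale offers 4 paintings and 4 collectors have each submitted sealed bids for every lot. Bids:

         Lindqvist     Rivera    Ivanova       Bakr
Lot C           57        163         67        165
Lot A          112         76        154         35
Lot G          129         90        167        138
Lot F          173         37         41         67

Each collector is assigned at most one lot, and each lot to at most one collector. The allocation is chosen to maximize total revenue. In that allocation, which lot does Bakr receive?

Bakr receives Lot G.

Treat this as an assignment problem: match each collector to one lot.
Optimal: Lindqvist→Lot F ($173), Rivera→Lot C ($163), Ivanova→Lot A ($154), Bakr→Lot G ($138) — total 173+163+154+138 = $628.
Max-entry greedy (repeatedly take the single best remaining cell) gives $581, worse by 47.
Next-best assignment: Lindqvist→Lot F, Rivera→Lot G, Ivanova→Lot A, Bakr→Lot C = $582.
Swapping Rivera↔Lindqvist (Rivera→Lot F $37, Lindqvist→Lot C $57) loses 242.
Bakr's own top lot is Lot C ($165), but forcing Bakr→Lot C and reassigning the rest optimally gives only $582 — worse by 46.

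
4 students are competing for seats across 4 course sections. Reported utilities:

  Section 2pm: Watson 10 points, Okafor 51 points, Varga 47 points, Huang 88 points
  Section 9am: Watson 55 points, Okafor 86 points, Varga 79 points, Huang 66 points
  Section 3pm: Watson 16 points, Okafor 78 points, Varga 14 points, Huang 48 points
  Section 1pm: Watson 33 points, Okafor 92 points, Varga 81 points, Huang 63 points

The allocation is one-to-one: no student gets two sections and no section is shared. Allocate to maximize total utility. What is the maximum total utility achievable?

Optimal: Watson→Section 9am (55 points), Okafor→Section 3pm (78 points), Varga→Section 1pm (81 points), Huang→Section 2pm (88 points) — total 55+78+81+88 = 302 points.
Row-greedy (each student in turn takes its best remaining section) gives 242 points, worse by 60.
Next-best assignment: Watson→Section 1pm, Okafor→Section 3pm, Varga→Section 9am, Huang→Section 2pm = 278 points.

Max total: 302 points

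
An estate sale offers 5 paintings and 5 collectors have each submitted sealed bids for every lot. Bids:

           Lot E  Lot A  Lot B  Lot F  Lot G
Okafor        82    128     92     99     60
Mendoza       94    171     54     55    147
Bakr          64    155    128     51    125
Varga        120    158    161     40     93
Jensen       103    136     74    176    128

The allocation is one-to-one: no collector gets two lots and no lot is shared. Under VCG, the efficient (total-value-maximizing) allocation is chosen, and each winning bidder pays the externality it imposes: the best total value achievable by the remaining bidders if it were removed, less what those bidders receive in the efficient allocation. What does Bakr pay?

Bakr pays $46.

Efficient allocation: Okafor→Lot E ($82), Mendoza→Lot G ($147), Bakr→Lot A ($155), Varga→Lot B ($161), Jensen→Lot F ($176); total welfare W = $721.
Bakr receives Lot A at value $155, so the others get W − 155 = $566.
Without Bakr: best allocation of the remaining 4 bidders over all 5 lots is Okafor→Lot A ($128), Mendoza→Lot G ($147), Varga→Lot B ($161), Jensen→Lot F ($176), total $612.
VCG payment = (others' best without Bakr) − (others' welfare with Bakr) = 612 − 566 = $46.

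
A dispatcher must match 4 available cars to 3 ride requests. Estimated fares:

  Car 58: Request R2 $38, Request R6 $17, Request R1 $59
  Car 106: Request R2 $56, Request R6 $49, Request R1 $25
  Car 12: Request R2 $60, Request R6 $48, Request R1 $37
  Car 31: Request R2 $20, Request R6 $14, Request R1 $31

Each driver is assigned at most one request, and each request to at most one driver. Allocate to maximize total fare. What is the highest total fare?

Optimal: Car 12→Request R2 ($60), Car 106→Request R6 ($49), Car 58→Request R1 ($59) — total 60+49+59 = $168.
Row-greedy (each driver in turn takes its best remaining request) gives $163, worse by 5.
No other one-to-one assignment exceeds $168.

Max total: $168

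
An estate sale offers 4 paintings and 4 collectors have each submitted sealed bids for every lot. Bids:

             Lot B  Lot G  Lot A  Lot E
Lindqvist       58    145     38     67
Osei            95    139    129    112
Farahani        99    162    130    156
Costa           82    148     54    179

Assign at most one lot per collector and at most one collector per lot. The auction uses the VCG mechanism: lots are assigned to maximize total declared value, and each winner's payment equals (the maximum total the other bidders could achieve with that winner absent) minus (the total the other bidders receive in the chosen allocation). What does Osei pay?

Osei pays $31.

Efficient allocation: Lindqvist→Lot G ($145), Osei→Lot A ($129), Farahani→Lot B ($99), Costa→Lot E ($179); total welfare W = $552.
Osei receives Lot A at value $129, so the others get W − 129 = $423.
Without Osei: best allocation of the remaining 3 bidders over all 4 lots is Lindqvist→Lot G ($145), Farahani→Lot A ($130), Costa→Lot E ($179), total $454.
VCG payment = (others' best without Osei) − (others' welfare with Osei) = 454 − 423 = $31.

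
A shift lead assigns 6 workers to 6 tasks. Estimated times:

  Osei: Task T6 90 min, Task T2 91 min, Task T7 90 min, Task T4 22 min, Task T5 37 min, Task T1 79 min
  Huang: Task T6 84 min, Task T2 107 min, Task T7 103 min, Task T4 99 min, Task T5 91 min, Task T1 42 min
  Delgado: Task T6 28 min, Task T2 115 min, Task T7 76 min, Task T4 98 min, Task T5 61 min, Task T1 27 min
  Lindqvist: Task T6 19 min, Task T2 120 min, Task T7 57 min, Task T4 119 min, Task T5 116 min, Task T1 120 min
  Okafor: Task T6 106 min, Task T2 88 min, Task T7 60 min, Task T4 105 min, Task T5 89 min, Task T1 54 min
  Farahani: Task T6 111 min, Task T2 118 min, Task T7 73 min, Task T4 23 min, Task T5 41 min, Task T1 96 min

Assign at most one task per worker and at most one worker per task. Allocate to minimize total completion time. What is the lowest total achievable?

Minimum total: 273 min

Optimal: Osei→Task T5 (37 min), Huang→Task T2 (107 min), Delgado→Task T1 (27 min), Lindqvist→Task T6 (19 min), Okafor→Task T7 (60 min), Farahani→Task T4 (23 min) — total 37+107+27+19+60+23 = 273 min.
Min-entry greedy (repeatedly take the single cheapest remaining cell) gives 276 min, worse by 3.
Every other assignment is strictly worse.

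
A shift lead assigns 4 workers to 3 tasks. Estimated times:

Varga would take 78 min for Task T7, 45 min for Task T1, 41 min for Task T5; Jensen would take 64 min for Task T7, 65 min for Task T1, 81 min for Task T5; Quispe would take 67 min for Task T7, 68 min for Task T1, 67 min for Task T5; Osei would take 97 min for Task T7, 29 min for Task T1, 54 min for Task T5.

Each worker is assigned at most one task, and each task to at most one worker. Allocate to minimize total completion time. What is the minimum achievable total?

Optimal: Jensen→Task T7 (64 min), Osei→Task T1 (29 min), Varga→Task T5 (41 min) — total 64+29+41 = 134 min.
Row-greedy (each worker in turn takes its cheapest remaining task) gives 173 min, worse by 39.

Min total: 134 min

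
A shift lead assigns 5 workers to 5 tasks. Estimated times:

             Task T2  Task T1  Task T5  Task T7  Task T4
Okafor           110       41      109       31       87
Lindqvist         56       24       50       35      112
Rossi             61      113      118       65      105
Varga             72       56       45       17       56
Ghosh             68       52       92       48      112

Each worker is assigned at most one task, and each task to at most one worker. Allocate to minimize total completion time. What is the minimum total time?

This is the linear assignment problem.
Optimal: Okafor→Task T7 (31 min), Lindqvist→Task T5 (50 min), Rossi→Task T2 (61 min), Varga→Task T4 (56 min), Ghosh→Task T1 (52 min) — total 31+50+61+56+52 = 250 min.
Column-greedy (each task in turn goes to its cheapest remaining worker) gives 295 min, worse by 45.
No other one-to-one assignment undercuts 250 min.

Minimum total: 250 min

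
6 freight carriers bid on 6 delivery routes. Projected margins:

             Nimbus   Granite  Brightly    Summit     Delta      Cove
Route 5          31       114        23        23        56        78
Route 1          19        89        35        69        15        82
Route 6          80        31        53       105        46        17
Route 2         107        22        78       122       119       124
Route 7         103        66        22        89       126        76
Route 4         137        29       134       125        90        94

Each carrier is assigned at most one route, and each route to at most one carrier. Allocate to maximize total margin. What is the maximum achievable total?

Optimal: Nimbus→Route 2 ($107k), Granite→Route 5 ($114k), Brightly→Route 4 ($134k), Summit→Route 6 ($105k), Delta→Route 7 ($126k), Cove→Route 1 ($82k) — total 107+114+134+105+126+82 = $668k.
Row-greedy (each carrier in turn takes its best remaining route) gives $642k, worse by 26.

Max total: $668k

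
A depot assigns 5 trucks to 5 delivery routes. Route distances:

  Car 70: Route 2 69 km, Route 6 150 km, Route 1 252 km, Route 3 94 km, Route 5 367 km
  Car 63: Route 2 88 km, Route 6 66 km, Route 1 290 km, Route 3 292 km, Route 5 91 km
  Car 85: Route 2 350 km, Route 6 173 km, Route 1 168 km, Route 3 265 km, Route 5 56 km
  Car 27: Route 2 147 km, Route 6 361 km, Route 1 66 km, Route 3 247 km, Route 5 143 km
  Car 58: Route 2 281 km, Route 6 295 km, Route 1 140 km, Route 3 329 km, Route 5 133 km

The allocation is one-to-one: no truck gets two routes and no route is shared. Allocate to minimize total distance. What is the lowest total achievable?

Minimum total: 503 km

Optimal: Car 70→Route 3 (94 km), Car 63→Route 6 (66 km), Car 85→Route 5 (56 km), Car 27→Route 2 (147 km), Car 58→Route 1 (140 km) — total 94+66+56+147+140 = 503 km.
Min-entry greedy (repeatedly take the single cheapest remaining cell) gives 586 km, worse by 83.
Swapping Car 27↔Car 58 (Car 27→Route 1 66 km, Car 58→Route 2 281 km) adds 60.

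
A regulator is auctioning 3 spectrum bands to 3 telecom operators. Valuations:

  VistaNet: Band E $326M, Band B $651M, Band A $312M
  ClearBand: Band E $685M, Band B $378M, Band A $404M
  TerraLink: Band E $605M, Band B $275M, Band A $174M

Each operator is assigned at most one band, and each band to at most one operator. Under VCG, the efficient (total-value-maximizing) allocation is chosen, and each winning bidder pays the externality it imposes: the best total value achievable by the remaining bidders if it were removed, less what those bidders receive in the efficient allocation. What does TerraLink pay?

TerraLink pays $281M.

Efficient allocation: VistaNet→Band B ($651M), ClearBand→Band A ($404M), TerraLink→Band E ($605M); total welfare W = $1660M.
TerraLink receives Band E at value $605M, so the others get W − 605 = $1055M.
Without TerraLink: best allocation of the remaining 2 bidders over all 3 bands is VistaNet→Band B ($651M), ClearBand→Band E ($685M), total $1336M.
VCG payment = (others' best without TerraLink) − (others' welfare with TerraLink) = 1336 − 1055 = $281M.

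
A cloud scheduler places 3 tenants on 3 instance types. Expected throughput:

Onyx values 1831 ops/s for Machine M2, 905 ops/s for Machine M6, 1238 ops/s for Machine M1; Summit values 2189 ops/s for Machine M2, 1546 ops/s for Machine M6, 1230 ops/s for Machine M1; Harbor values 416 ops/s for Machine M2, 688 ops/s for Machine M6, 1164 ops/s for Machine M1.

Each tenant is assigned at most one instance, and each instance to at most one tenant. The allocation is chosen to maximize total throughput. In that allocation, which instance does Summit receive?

This is a one-to-one assignment (maximum-weight bipartite matching).
Optimal: Onyx→Machine M2 (1831 ops/s), Summit→Machine M6 (1546 ops/s), Harbor→Machine M1 (1164 ops/s) — total 1831+1546+1164 = 4541 ops/s.
Max-entry greedy (repeatedly take the single best remaining cell) gives 4115 ops/s, worse by 426.
Next-best assignment: Onyx→Machine M6, Summit→Machine M2, Harbor→Machine M1 = 4258 ops/s.
Checked against all permutations: 4541 ops/s is optimal.
Summit's own top instance is Machine M2 (2189 ops/s), but forcing Summit→Machine M2 and reassigning the rest optimally gives only 4258 ops/s — worse by 283.

Summit receives Machine M6.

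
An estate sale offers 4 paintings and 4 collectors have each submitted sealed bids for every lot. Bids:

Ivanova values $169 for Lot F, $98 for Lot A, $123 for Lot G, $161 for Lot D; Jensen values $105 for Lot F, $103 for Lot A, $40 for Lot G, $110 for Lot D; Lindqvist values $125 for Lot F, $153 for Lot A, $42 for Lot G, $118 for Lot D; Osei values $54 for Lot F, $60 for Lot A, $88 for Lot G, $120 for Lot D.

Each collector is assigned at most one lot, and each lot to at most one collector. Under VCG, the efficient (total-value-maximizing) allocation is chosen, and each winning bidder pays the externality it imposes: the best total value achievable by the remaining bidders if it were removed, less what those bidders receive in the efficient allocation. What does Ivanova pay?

Efficient allocation: Ivanova→Lot F ($169), Jensen→Lot D ($110), Lindqvist→Lot A ($153), Osei→Lot G ($88); total welfare W = $520.
Ivanova receives Lot F at value $169, so the others get W − 169 = $351.
Without Ivanova: best allocation of the remaining 3 bidders over all 4 lots is Jensen→Lot F ($105), Lindqvist→Lot A ($153), Osei→Lot D ($120), total $378.
VCG payment = (others' best without Ivanova) − (others' welfare with Ivanova) = 378 − 351 = $27.

Ivanova pays $27.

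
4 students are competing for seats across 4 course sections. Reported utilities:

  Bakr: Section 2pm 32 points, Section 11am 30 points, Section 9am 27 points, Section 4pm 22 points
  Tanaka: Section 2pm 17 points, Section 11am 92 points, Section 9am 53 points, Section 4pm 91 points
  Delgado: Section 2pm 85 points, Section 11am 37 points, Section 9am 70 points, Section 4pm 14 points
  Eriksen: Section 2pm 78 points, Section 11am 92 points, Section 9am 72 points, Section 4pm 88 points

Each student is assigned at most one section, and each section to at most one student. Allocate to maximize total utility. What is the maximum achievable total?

Optimal: Bakr→Section 9am (27 points), Tanaka→Section 4pm (91 points), Delgado→Section 2pm (85 points), Eriksen→Section 11am (92 points) — total 27+91+85+92 = 295 points.
Column-greedy (each section in turn goes to its best remaining student) gives 271 points, worse by 24.
Next-best assignment: Bakr→Section 9am, Tanaka→Section 11am, Delgado→Section 2pm, Eriksen→Section 4pm = 292 points.
Swapping Bakr↔Delgado (Bakr→Section 2pm 32 points, Delgado→Section 9am 70 points) loses 10.

Maximum total: 295 points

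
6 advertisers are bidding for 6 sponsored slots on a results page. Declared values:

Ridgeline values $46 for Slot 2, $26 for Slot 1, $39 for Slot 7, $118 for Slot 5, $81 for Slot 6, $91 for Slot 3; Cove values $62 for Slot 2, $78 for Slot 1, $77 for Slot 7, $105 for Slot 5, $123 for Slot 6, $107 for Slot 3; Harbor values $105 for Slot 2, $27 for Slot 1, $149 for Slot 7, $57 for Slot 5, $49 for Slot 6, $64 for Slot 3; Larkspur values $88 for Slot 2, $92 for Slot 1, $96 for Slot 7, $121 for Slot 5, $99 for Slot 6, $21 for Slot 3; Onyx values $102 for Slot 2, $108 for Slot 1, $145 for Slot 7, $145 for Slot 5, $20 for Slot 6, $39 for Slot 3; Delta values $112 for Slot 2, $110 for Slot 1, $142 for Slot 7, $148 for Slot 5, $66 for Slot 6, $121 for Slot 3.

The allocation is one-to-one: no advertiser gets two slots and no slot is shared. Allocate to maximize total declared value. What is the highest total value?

Maximum total: $712

Treat this as an assignment problem: match each advertiser to one slot.
Optimal: Ridgeline→Slot 3 ($91), Cove→Slot 6 ($123), Harbor→Slot 7 ($149), Larkspur→Slot 1 ($92), Onyx→Slot 5 ($145), Delta→Slot 2 ($112) — total 91+123+149+92+145+112 = $712.
Next-best assignment: Ridgeline→Slot 5, Cove→Slot 6, Harbor→Slot 7, Larkspur→Slot 2, Onyx→Slot 1, Delta→Slot 3 = $707.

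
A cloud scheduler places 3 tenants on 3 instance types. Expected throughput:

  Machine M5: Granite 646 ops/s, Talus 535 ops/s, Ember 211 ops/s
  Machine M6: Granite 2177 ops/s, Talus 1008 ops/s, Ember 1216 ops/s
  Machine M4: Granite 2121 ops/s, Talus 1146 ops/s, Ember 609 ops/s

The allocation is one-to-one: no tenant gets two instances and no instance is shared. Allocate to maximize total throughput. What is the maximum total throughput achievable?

Max total: 3872 ops/s

This is the linear assignment problem.
Optimal: Granite→Machine M4 (2121 ops/s), Talus→Machine M5 (535 ops/s), Ember→Machine M6 (1216 ops/s) — total 2121+535+1216 = 3872 ops/s.
Max-entry greedy (repeatedly take the single best remaining cell) gives 3534 ops/s, worse by 338.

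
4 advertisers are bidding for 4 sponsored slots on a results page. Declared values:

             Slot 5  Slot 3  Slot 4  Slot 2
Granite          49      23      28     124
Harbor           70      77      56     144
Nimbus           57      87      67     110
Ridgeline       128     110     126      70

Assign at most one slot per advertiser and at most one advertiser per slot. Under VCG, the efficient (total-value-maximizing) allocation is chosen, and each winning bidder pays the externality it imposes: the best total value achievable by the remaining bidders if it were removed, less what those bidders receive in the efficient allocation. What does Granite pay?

Efficient allocation: Granite→Slot 2 ($124), Harbor→Slot 5 ($70), Nimbus→Slot 3 ($87), Ridgeline→Slot 4 ($126); total welfare W = $407.
Granite receives Slot 2 at value $124, so the others get W − 124 = $283.
Without Granite: best allocation of the remaining 3 bidders over all 4 slots is Harbor→Slot 2 ($144), Nimbus→Slot 3 ($87), Ridgeline→Slot 5 ($128), total $359.
VCG payment = (others' best without Granite) − (others' welfare with Granite) = 359 − 283 = $76.

Granite pays $76.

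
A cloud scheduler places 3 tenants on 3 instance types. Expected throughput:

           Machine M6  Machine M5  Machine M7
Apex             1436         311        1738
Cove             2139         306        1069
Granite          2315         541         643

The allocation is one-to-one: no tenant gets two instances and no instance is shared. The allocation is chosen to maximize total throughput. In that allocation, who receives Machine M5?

Granite receives Machine M5.

Optimal: Apex→Machine M7 (1738 ops/s), Cove→Machine M6 (2139 ops/s), Granite→Machine M5 (541 ops/s) — total 1738+2139+541 = 4418 ops/s.
Column-greedy (each instance in turn goes to its best remaining tenant) gives 3695 ops/s, worse by 723.
Swapping Apex↔Granite (Apex→Machine M5 311 ops/s, Granite→Machine M7 643 ops/s) loses 1325.
Every other assignment is strictly worse.
Granite's own top instance is Machine M6 (2315 ops/s), but forcing Granite→Machine M6 and reassigning the rest optimally gives only 4359 ops/s — worse by 59.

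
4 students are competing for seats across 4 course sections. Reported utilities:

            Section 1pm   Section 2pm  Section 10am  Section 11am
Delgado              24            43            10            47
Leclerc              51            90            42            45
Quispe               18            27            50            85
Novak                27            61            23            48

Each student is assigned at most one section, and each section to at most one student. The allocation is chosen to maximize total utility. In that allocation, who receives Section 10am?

Optimal: Delgado→Section 1pm (24 points), Leclerc→Section 2pm (90 points), Quispe→Section 11am (85 points), Novak→Section 10am (23 points) — total 24+90+85+23 = 222 points.
Row-greedy (each student in turn takes its best remaining section) gives 214 points, worse by 8.
Checked against all permutations: 222 points is optimal.
Novak's own top section is Section 2pm (61 points), but forcing Novak→Section 2pm and reassigning the rest optimally gives only 212 points — worse by 10.

Novak receives Section 10am.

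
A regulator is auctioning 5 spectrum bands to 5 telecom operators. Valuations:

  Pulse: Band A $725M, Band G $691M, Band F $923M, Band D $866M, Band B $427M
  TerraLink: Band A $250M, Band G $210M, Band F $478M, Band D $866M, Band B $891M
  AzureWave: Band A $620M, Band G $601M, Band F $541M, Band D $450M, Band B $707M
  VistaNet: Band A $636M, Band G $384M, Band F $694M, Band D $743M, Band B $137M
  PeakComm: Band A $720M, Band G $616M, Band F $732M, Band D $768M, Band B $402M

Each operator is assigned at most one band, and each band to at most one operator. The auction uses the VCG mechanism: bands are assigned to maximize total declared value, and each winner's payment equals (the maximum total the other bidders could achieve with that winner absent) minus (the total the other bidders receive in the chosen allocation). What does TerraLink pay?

Efficient allocation: Pulse→Band F ($923M), TerraLink→Band B ($891M), AzureWave→Band G ($601M), VistaNet→Band D ($743M), PeakComm→Band A ($720M); total welfare W = $3878M.
TerraLink receives Band B at value $891M, so the others get W − 891 = $2987M.
Without TerraLink: best allocation of the remaining 4 bidders over all 5 bands is Pulse→Band F ($923M), AzureWave→Band B ($707M), VistaNet→Band D ($743M), PeakComm→Band A ($720M), total $3093M.
VCG payment = (others' best without TerraLink) − (others' welfare with TerraLink) = 3093 − 2987 = $106M.

TerraLink pays $106M.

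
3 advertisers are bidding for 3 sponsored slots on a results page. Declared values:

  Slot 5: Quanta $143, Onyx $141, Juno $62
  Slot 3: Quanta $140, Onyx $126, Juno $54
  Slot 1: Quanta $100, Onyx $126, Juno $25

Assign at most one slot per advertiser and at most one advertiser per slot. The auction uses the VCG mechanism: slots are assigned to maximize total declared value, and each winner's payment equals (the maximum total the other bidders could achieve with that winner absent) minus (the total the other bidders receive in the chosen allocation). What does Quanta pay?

Quanta pays $7.

Efficient allocation: Quanta→Slot 3 ($140), Onyx→Slot 1 ($126), Juno→Slot 5 ($62); total welfare W = $328.
Quanta receives Slot 3 at value $140, so the others get W − 140 = $188.
Without Quanta: best allocation of the remaining 2 bidders over all 3 slots is Onyx→Slot 5 ($141), Juno→Slot 3 ($54), total $195.
VCG payment = (others' best without Quanta) − (others' welfare with Quanta) = 195 − 188 = $7.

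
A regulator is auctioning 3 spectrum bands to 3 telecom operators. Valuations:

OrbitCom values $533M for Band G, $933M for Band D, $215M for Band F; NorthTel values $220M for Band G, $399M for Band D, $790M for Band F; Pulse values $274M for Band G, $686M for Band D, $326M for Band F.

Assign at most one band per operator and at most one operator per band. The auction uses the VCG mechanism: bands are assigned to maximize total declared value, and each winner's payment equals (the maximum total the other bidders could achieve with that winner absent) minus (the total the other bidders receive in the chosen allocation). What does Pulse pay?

Efficient allocation: OrbitCom→Band G ($533M), NorthTel→Band F ($790M), Pulse→Band D ($686M); total welfare W = $2009M.
Pulse receives Band D at value $686M, so the others get W − 686 = $1323M.
Without Pulse: best allocation of the remaining 2 bidders over all 3 bands is OrbitCom→Band D ($933M), NorthTel→Band F ($790M), total $1723M.
VCG payment = (others' best without Pulse) − (others' welfare with Pulse) = 1723 − 1323 = $400M.

Pulse pays $400M.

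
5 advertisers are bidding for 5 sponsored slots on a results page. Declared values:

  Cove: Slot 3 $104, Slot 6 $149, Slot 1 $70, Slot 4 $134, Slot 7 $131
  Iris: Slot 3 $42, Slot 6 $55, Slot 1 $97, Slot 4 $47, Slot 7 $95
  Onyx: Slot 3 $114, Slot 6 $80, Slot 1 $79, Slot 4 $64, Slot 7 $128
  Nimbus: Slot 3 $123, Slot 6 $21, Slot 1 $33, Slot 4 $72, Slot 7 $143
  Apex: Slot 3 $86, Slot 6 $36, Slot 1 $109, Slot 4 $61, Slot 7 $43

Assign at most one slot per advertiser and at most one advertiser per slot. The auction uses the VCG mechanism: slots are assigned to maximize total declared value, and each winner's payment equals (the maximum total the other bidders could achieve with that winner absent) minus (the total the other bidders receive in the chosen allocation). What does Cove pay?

Cove pays $6.

Efficient allocation: Cove→Slot 6 ($149), Iris→Slot 1 ($97), Onyx→Slot 3 ($114), Nimbus→Slot 7 ($143), Apex→Slot 4 ($61); total welfare W = $564.
Cove receives Slot 6 at value $149, so the others get W − 149 = $415.
Without Cove: best allocation of the remaining 4 bidders over all 5 slots is Iris→Slot 6 ($55), Onyx→Slot 3 ($114), Nimbus→Slot 7 ($143), Apex→Slot 1 ($109), total $421.
VCG payment = (others' best without Cove) − (others' welfare with Cove) = 421 − 415 = $6.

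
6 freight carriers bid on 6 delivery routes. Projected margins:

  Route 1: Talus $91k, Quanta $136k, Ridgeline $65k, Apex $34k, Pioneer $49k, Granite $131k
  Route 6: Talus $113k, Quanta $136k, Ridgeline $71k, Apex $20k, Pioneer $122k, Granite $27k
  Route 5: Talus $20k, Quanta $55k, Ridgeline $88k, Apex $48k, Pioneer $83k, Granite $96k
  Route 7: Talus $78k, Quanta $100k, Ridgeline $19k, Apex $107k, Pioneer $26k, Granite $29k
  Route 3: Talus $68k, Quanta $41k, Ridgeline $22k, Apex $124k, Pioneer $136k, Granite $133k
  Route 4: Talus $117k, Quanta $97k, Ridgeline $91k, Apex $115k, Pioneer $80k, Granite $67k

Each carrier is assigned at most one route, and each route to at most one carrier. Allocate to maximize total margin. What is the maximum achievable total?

Treat this as an assignment problem: match each carrier to one route.
Optimal: Talus→Route 4 ($117k), Quanta→Route 6 ($136k), Ridgeline→Route 5 ($88k), Apex→Route 7 ($107k), Pioneer→Route 3 ($136k), Granite→Route 1 ($131k) — total 117+136+88+107+136+131 = $715k.
Max-entry greedy (repeatedly take the single best remaining cell) gives $663k, worse by 52.
Next-best assignment: Talus→Route 4, Quanta→Route 1, Ridgeline→Route 5, Apex→Route 7, Pioneer→Route 6, Granite→Route 3 = $703k.

Maximum total: $715k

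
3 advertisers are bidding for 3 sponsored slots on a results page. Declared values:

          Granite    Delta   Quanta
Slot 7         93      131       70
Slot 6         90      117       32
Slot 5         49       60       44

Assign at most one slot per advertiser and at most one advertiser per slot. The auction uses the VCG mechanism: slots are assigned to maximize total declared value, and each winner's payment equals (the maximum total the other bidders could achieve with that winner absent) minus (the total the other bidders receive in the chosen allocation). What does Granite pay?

Efficient allocation: Granite→Slot 6 ($90), Delta→Slot 7 ($131), Quanta→Slot 5 ($44); total welfare W = $265.
Granite receives Slot 6 at value $90, so the others get W − 90 = $175.
Without Granite: best allocation of the remaining 2 bidders over all 3 slots is Delta→Slot 6 ($117), Quanta→Slot 7 ($70), total $187.
VCG payment = (others' best without Granite) − (others' welfare with Granite) = 187 − 175 = $12.

Granite pays $12.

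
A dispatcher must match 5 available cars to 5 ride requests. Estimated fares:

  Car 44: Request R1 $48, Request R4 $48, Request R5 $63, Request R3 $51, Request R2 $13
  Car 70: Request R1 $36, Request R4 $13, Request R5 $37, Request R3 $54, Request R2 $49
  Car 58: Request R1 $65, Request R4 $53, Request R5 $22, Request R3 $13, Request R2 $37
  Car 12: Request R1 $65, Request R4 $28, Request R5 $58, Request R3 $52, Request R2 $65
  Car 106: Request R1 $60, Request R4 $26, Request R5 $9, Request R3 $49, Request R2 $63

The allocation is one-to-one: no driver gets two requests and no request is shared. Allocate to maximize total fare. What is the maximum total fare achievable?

This is a one-to-one assignment (maximum-weight bipartite matching).
Optimal: Car 44→Request R5 ($63), Car 70→Request R3 ($54), Car 58→Request R4 ($53), Car 12→Request R1 ($65), Car 106→Request R2 ($63) — total 63+54+53+65+63 = $298.
Max-entry greedy (repeatedly take the single best remaining cell) gives $273, worse by 25.
Next-best assignment: Car 44→Request R5, Car 70→Request R3, Car 58→Request R4, Car 12→Request R2, Car 106→Request R1 = $295.
Checked against all permutations: $298 is optimal.

Max total: $298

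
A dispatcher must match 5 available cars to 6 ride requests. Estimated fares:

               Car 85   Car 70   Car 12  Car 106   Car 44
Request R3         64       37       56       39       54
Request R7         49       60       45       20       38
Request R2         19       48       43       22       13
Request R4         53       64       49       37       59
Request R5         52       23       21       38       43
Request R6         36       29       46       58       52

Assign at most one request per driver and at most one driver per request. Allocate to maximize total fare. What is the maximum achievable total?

Optimal: Car 85→Request R5 ($52), Car 70→Request R7 ($60), Car 12→Request R3 ($56), Car 106→Request R6 ($58), Car 44→Request R4 ($59) — total 52+60+56+58+59 = $285.
Max-entry greedy (repeatedly take the single best remaining cell) gives $274, worse by 11.
Next-best assignment: Car 85→Request R3, Car 70→Request R7, Car 12→Request R2, Car 106→Request R6, Car 44→Request R4 = $284.
Swapping Car 85↔Car 70 (Car 85→Request R7 $49, Car 70→Request R5 $23) loses 40.

Maximum total: $285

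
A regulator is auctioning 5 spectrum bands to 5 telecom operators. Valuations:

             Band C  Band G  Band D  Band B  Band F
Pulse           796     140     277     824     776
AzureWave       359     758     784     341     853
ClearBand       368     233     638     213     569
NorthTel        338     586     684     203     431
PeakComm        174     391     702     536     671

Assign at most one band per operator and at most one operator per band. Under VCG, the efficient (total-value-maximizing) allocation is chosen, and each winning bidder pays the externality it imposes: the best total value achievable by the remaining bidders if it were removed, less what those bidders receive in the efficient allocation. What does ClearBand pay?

Efficient allocation: Pulse→Band C ($796M), AzureWave→Band F ($853M), ClearBand→Band D ($638M), NorthTel→Band G ($586M), PeakComm→Band B ($536M); total welfare W = $3409M.
ClearBand receives Band D at value $638M, so the others get W − 638 = $2771M.
Without ClearBand: best allocation of the remaining 4 bidders over all 5 bands is Pulse→Band B ($824M), AzureWave→Band F ($853M), NorthTel→Band G ($586M), PeakComm→Band D ($702M), total $2965M.
VCG payment = (others' best without ClearBand) − (others' welfare with ClearBand) = 2965 − 2771 = $194M.

ClearBand pays $194M.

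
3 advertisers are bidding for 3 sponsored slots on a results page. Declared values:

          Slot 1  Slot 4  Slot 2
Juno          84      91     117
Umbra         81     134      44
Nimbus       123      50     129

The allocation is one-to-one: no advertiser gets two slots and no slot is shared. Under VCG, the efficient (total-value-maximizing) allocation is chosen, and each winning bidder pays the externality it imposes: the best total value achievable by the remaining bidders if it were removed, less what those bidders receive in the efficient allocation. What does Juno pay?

Efficient allocation: Juno→Slot 2 ($117), Umbra→Slot 4 ($134), Nimbus→Slot 1 ($123); total welfare W = $374.
Juno receives Slot 2 at value $117, so the others get W − 117 = $257.
Without Juno: best allocation of the remaining 2 bidders over all 3 slots is Umbra→Slot 4 ($134), Nimbus→Slot 2 ($129), total $263.
VCG payment = (others' best without Juno) − (others' welfare with Juno) = 263 − 257 = $6.

Juno pays $6.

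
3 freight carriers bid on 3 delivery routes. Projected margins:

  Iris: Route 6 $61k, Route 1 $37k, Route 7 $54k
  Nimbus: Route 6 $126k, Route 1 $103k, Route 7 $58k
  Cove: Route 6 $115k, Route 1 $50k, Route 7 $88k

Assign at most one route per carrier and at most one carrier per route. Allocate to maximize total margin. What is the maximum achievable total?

Max total: $272k

Treat this as an assignment problem: match each carrier to one route.
Optimal: Iris→Route 7 ($54k), Nimbus→Route 1 ($103k), Cove→Route 6 ($115k) — total 54+103+115 = $272k.
Column-greedy (each route in turn goes to its best remaining carrier) gives $230k, worse by 42.
Next-best assignment: Iris→Route 6, Nimbus→Route 1, Cove→Route 7 = $252k.
Swapping Nimbus↔Iris (Nimbus→Route 7 $58k, Iris→Route 1 $37k) loses 62.
No other one-to-one assignment exceeds $272k.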